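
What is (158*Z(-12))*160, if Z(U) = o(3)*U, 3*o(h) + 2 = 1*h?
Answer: -101120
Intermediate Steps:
o(h) = -⅔ + h/3 (o(h) = -⅔ + (1*h)/3 = -⅔ + h/3)
Z(U) = U/3 (Z(U) = (-⅔ + (⅓)*3)*U = (-⅔ + 1)*U = U/3)
(158*Z(-12))*160 = (158*((⅓)*(-12)))*160 = (158*(-4))*160 = -632*160 = -101120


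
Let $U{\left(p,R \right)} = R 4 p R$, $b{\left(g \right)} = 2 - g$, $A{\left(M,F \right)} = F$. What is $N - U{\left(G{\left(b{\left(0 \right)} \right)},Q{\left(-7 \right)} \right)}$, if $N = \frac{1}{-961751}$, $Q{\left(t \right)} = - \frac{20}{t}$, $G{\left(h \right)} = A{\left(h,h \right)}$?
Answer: $- \frac{439657607}{6732257} \approx -65.306$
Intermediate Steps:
$G{\left(h \right)} = h$
$U{\left(p,R \right)} = 4 p R^{2}$ ($U{\left(p,R \right)} = 4 R p R = 4 p R^{2}$)
$N = - \frac{1}{961751} \approx -1.0398 \cdot 10^{-6}$
$N - U{\left(G{\left(b{\left(0 \right)} \right)},Q{\left(-7 \right)} \right)} = - \frac{1}{961751} - 4 \left(2 - 0\right) \left(- \frac{20}{-7}\right)^{2} = - \frac{1}{961751} - 4 \left(2 + 0\right) \left(\left(-20\right) \left(- \frac{1}{7}\right)\right)^{2} = - \frac{1}{961751} - 4 \cdot 2 \left(\frac{20}{7}\right)^{2} = - \frac{1}{961751} - 4 \cdot 2 \cdot \frac{400}{49} = - \frac{1}{961751} - \frac{3200}{49} = - \frac{439657607}{6732257}$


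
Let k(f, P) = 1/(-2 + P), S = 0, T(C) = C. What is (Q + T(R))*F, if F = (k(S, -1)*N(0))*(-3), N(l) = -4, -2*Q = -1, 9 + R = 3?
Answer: 22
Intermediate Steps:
R = -6 (R = -9 + 3 = -6)
Q = ½ (Q = -½*(-1) = ½ ≈ 0.50000)
F = -4 (F = (-4/(-2 - 1))*(-3) = (-4/(-3))*(-3) = -⅓*(-4)*(-3) = (4/3)*(-3) = -4)
(Q + T(R))*F = (½ - 6)*(-4) = -11/2*(-4) = 22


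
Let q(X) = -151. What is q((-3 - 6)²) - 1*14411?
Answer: -14562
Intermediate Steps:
q((-3 - 6)²) - 1*14411 = -151 - 1*14411 = -151 - 14411 = -14562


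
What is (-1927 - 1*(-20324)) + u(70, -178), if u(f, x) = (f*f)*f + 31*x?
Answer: 355879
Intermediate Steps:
u(f, x) = f**3 + 31*x (u(f, x) = f**2*f + 31*x = f**3 + 31*x)
(-1927 - 1*(-20324)) + u(70, -178) = (-1927 - 1*(-20324)) + (70**3 + 31*(-178)) = (-1927 + 20324) + (343000 - 5518) = 18397 + 337482 = 355879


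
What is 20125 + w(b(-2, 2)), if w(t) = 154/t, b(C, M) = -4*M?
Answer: 80423/4 ≈ 20106.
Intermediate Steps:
20125 + w(b(-2, 2)) = 20125 + 154/((-4*2)) = 20125 + 154/(-8) = 20125 + 154*(-⅛) = 20125 - 77/4 = 80423/4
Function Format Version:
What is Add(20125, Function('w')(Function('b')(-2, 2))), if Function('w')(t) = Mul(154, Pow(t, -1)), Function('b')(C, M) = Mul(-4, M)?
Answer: Rational(80423, 4) ≈ 20106.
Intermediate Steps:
Add(20125, Function('w')(Function('b')(-2, 2))) = Add(20125, Mul(154, Pow(Mul(-4, 2), -1))) = Add(20125, Mul(154, Pow(-8, -1))) = Add(20125, Mul(154, Rational(-1, 8))) = Add(20125, Rational(-77, 4)) = Rational(80423, 4)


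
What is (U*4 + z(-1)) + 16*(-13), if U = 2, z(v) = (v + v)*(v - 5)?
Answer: -188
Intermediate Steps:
z(v) = 2*v*(-5 + v) (z(v) = (2*v)*(-5 + v) = 2*v*(-5 + v))
(U*4 + z(-1)) + 16*(-13) = (2*4 + 2*(-1)*(-5 - 1)) + 16*(-13) = (8 + 2*(-1)*(-6)) - 208 = (8 + 12) - 208 = 20 - 208 = -188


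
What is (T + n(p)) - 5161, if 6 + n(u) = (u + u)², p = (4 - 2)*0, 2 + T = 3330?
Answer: -1839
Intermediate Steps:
T = 3328 (T = -2 + 3330 = 3328)
p = 0 (p = 2*0 = 0)
n(u) = -6 + 4*u² (n(u) = -6 + (u + u)² = -6 + (2*u)² = -6 + 4*u²)
(T + n(p)) - 5161 = (3328 + (-6 + 4*0²)) - 5161 = (3328 + (-6 + 4*0)) - 5161 = (3328 + (-6 + 0)) - 5161 = (3328 - 6) - 5161 = 3322 - 5161 = -1839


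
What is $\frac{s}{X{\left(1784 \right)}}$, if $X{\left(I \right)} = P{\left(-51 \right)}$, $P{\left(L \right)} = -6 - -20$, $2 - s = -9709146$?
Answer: $\frac{4854574}{7} \approx 6.9351 \cdot 10^{5}$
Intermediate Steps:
$s = 9709148$ ($s = 2 - -9709146 = 2 + 9709146 = 9709148$)
$P{\left(L \right)} = 14$ ($P{\left(L \right)} = -6 + 20 = 14$)
$X{\left(I \right)} = 14$
$\frac{s}{X{\left(1784 \right)}} = \frac{9709148}{14} = 9709148 \cdot \frac{1}{14} = \frac{4854574}{7}$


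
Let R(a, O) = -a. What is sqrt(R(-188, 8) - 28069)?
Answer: 7*I*sqrt(569) ≈ 166.98*I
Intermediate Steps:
sqrt(R(-188, 8) - 28069) = sqrt(-1*(-188) - 28069) = sqrt(188 - 28069) = sqrt(-27881) = 7*I*sqrt(569)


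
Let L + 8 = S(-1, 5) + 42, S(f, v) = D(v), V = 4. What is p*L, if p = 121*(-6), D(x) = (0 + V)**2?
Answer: -36300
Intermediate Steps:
D(x) = 16 (D(x) = (0 + 4)**2 = 4**2 = 16)
S(f, v) = 16
p = -726
L = 50 (L = -8 + (16 + 42) = -8 + 58 = 50)
p*L = -726*50 = -36300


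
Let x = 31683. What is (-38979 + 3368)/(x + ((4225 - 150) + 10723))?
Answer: -35611/46481 ≈ -0.76614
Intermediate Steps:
(-38979 + 3368)/(x + ((4225 - 150) + 10723)) = (-38979 + 3368)/(31683 + ((4225 - 150) + 10723)) = -35611/(31683 + (4075 + 10723)) = -35611/(31683 + 14798) = -35611/46481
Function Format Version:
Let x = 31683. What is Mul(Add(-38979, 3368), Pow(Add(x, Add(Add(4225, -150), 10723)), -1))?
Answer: Rational(-35611, 46481) ≈ -0.76614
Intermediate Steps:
Mul(Add(-38979, 3368), Pow(Add(x, Add(Add(4225, -150), 10723)), -1)) = Mul(Add(-38979, 3368), Pow(Add(31683, Add(Add(4225, -150), 10723)), -1)) = Mul(-35611, Pow(Add(31683, Add(4075, 10723)), -1)) = Mul(-35611, Pow(Add(31683, 14798), -1)) = Mul(-35611, Pow(46481, -1)) = Mul(-35611, Rational(1, 46481)) = Rational(-35611, 46481)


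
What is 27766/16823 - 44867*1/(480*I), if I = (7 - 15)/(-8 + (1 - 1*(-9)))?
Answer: 808108261/32300160 ≈ 25.019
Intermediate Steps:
I = -4 (I = -8/(-8 + (1 + 9)) = -8/(-8 + 10) = -8/2 = -8*1/2 = -4)
27766/16823 - 44867*1/(480*I) = 27766/16823 - 44867/((30*16)*(-4)) = 27766*(1/16823) - 44867/(480*(-4)) = 27766/16823 - 44867/(-1920) = 27766/16823 - 44867*(-1/1920) = 27766/16823 + 44867/1920 = 808108261/32300160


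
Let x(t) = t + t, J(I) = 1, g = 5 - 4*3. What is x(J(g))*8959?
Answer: 17918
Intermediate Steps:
g = -7 (g = 5 - 12 = -7)
x(t) = 2*t
x(J(g))*8959 = (2*1)*8959 = 2*8959 = 17918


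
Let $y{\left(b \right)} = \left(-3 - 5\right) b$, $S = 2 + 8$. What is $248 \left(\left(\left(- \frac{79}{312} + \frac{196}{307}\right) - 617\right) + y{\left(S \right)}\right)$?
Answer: $- \frac{2068461019}{11973} \approx -1.7276 \cdot 10^{5}$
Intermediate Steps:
$S = 10$
$y{\left(b \right)} = - 8 b$
$248 \left(\left(\left(- \frac{79}{312} + \frac{196}{307}\right) - 617\right) + y{\left(S \right)}\right) = 248 \left(\left(\left(- \frac{79}{312} + \frac{196}{307}\right) - 617\right) - 80\right) = 248 \left(\left(\frac{36899}{95784} - 617\right) - 80\right) = 248 \left(- \frac{59061829}{95784} - 80\right) = 248 \left(- \frac{66724549}{95784}\right) = - \frac{2068461019}{11973}$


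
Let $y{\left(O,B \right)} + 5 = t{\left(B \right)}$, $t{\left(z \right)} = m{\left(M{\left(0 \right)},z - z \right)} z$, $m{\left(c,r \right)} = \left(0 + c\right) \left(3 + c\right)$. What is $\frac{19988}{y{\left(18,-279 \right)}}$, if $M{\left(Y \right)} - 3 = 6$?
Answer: $- \frac{19988}{30137} \approx -0.66324$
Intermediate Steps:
$M{\left(Y \right)} = 9$ ($M{\left(Y \right)} = 3 + 6 = 9$)
$m{\left(c,r \right)} = c \left(3 + c\right)$
$t{\left(z \right)} = 108 z$ ($t{\left(z \right)} = 9 \left(3 + 9\right) z = 9 \cdot 12 z = 108 z$)
$y{\left(O,B \right)} = -5 + 108 B$
$\frac{19988}{y{\left(18,-279 \right)}} = \frac{19988}{-5 + 108 \left(-279\right)} = \frac{19988}{-5 - 30132} = \frac{19988}{-30137} = 19988 \left(- \frac{1}{30137}\right) = - \frac{19988}{30137}$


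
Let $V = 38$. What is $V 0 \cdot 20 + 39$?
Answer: $39$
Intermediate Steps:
$V 0 \cdot 20 + 39 = 38 \cdot 0 \cdot 20 + 39 = 38 \cdot 0 + 39 = 0 + 39 = 39$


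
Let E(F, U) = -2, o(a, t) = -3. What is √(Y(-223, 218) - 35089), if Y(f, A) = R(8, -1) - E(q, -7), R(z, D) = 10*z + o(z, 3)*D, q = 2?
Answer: 2*I*√8751 ≈ 187.09*I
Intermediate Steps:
R(z, D) = -3*D + 10*z (R(z, D) = 10*z - 3*D = -3*D + 10*z)
Y(f, A) = 85 (Y(f, A) = (-3*(-1) + 10*8) - 1*(-2) = (3 + 80) + 2 = 83 + 2 = 85)
√(Y(-223, 218) - 35089) = √(85 - 35089) = √(-35004) = 2*I*√8751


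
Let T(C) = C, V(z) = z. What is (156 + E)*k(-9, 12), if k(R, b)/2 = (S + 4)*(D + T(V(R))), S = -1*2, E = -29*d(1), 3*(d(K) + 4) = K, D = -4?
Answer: -40924/3 ≈ -13641.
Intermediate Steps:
d(K) = -4 + K/3
E = 319/3 (E = -29*(-4 + (⅓)*1) = -29*(-4 + ⅓) = -29*(-11/3) = 319/3 ≈ 106.33)
S = -2
k(R, b) = -16 + 4*R (k(R, b) = 2*((-2 + 4)*(-4 + R)) = 2*(2*(-4 + R)) = 2*(-8 + 2*R) = -16 + 4*R)
(156 + E)*k(-9, 12) = (156 + 319/3)*(-16 + 4*(-9)) = 787*(-16 - 36)/3 = (787/3)*(-52) = -40924/3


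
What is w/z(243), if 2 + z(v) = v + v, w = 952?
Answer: 238/121 ≈ 1.9669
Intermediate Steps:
z(v) = -2 + 2*v (z(v) = -2 + (v + v) = -2 + 2*v)
w/z(243) = 952/(-2 + 2*243) = 952/(-2 + 486) = 952/484 = 952*(1/484) = 238/121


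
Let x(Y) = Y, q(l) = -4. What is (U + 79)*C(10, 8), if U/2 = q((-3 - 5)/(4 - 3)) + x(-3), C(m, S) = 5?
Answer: 325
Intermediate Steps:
U = -14 (U = 2*(-4 - 3) = 2*(-7) = -14)
(U + 79)*C(10, 8) = (-14 + 79)*5 = 65*5 = 325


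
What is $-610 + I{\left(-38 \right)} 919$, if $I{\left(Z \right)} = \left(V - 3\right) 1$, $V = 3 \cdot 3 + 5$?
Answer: $9499$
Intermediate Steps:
$V = 14$ ($V = 9 + 5 = 14$)
$I{\left(Z \right)} = 11$ ($I{\left(Z \right)} = \left(14 - 3\right) 1 = 11 \cdot 1 = 11$)
$-610 + I{\left(-38 \right)} 919 = -610 + 11 \cdot 919 = -610 + 10109 = 9499$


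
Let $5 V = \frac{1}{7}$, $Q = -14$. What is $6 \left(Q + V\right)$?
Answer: $- \frac{2934}{35} \approx -83.829$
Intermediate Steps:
$V = \frac{1}{35}$ ($V = \frac{1}{5 \cdot 7} = \frac{1}{5} \cdot \frac{1}{7} = \frac{1}{35} \approx 0.028571$)
$6 \left(Q + V\right) = 6 \left(-14 + \frac{1}{35}\right) = 6 \left(- \frac{489}{35}\right) = - \frac{2934}{35}$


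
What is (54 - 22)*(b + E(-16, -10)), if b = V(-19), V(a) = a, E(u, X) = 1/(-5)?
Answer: -3072/5 ≈ -614.40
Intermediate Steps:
E(u, X) = -⅕
b = -19
(54 - 22)*(b + E(-16, -10)) = (54 - 22)*(-19 - ⅕) = 32*(-96/5) = -3072/5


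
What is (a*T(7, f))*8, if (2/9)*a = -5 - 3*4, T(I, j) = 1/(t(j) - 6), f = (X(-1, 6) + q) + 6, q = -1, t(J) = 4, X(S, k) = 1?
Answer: 306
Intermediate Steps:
f = 6 (f = (1 - 1) + 6 = 0 + 6 = 6)
T(I, j) = -½ (T(I, j) = 1/(4 - 6) = 1/(-2) = -½)
a = -153/2 (a = 9*(-5 - 3*4)/2 = 9*(-5 - 12)/2 = (9/2)*(-17) = -153/2 ≈ -76.500)
(a*T(7, f))*8 = -153/2*(-½)*8 = (153/4)*8 = 306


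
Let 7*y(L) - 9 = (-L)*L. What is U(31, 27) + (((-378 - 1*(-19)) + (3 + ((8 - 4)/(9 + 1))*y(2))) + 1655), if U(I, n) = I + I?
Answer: 9529/7 ≈ 1361.3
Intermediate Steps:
U(I, n) = 2*I
y(L) = 9/7 - L**2/7 (y(L) = 9/7 + ((-L)*L)/7 = 9/7 + (-L**2)/7 = 9/7 - L**2/7)
U(31, 27) + (((-378 - 1*(-19)) + (3 + ((8 - 4)/(9 + 1))*y(2))) + 1655) = 2*31 + (((-378 - 1*(-19)) + (3 + ((8 - 4)/(9 + 1))*(9/7 - 1/7*2**2))) + 1655) = 62 + (((-378 + 19) + (3 + (4/10)*(9/7 - 1/7*4))) + 1655) = 62 + ((-359 + (3 + (4*(1/10))*(9/7 - 4/7))) + 1655) = 62 + ((-359 + (3 + (2/5)*(5/7))) + 1655) = 62 + ((-359 + (3 + 2/7)) + 1655) = 62 + ((-359 + 23/7) + 1655) = 62 + (-2490/7 + 1655) = 62 + 9095/7 = 9529/7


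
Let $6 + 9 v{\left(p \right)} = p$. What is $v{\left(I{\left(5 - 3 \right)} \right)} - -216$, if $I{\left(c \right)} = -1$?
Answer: $\frac{1937}{9} \approx 215.22$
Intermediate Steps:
$v{\left(p \right)} = - \frac{2}{3} + \frac{p}{9}$
$v{\left(I{\left(5 - 3 \right)} \right)} - -216 = \left(- \frac{2}{3} + \frac{1}{9} \left(-1\right)\right) - -216 = \left(- \frac{2}{3} - \frac{1}{9}\right) + 216 = - \frac{7}{9} + 216 = \frac{1937}{9}$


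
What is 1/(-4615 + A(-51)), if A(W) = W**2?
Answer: -1/2014 ≈ -0.00049652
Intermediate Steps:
1/(-4615 + A(-51)) = 1/(-4615 + (-51)**2) = 1/(-4615 + 2601) = 1/(-2014) = -1/2014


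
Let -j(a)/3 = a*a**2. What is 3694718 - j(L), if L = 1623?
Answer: 12829268819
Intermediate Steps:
j(a) = -3*a**3 (j(a) = -3*a*a**2 = -3*a**3)
3694718 - j(L) = 3694718 - (-3)*1623**3 = 3694718 - (-3)*4275191367 = 3694718 - 1*(-12825574101) = 3694718 + 12825574101 = 12829268819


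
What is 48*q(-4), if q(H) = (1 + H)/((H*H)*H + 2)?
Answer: 72/31 ≈ 2.3226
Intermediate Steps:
q(H) = (1 + H)/(2 + H**3) (q(H) = (1 + H)/(H**2*H + 2) = (1 + H)/(H**3 + 2) = (1 + H)/(2 + H**3))
48*q(-4) = 48*((1 - 4)/(2 + (-4)**3)) = 48*(-3/(2 - 64)) = 48*(-3/(-62)) = 48*(-1/62*(-3)) = 48*(3/62) = 72/31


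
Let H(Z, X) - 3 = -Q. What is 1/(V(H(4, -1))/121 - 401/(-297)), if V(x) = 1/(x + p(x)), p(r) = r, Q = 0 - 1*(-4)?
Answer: 6534/8795 ≈ 0.74292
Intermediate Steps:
Q = 4 (Q = 0 + 4 = 4)
H(Z, X) = -1 (H(Z, X) = 3 - 1*4 = 3 - 4 = -1)
V(x) = 1/(2*x) (V(x) = 1/(x + x) = 1/(2*x))
1/(V(H(4, -1))/121 - 401/(-297)) = 1/(((1/2)/(-1))/121 - 401/(-297)) = 1/(((1/2)*(-1))*(1/121) - 401*(-1/297)) = 1/(-1/2*1/121 + 401/297) = 1/(-1/242 + 401/297) = 1/(8795/6534) = 6534/8795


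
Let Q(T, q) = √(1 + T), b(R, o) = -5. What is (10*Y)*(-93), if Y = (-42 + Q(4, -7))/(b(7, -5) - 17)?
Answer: -19530/11 + 465*√5/11 ≈ -1680.9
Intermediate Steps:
Y = 21/11 - √5/22 (Y = (-42 + √(1 + 4))/(-5 - 17) = (-42 + √5)/(-22) = (-42 + √5)*(-1/22) = 21/11 - √5/22 ≈ 1.8075)
(10*Y)*(-93) = (10*(21/11 - √5/22))*(-93) = (210/11 - 5*√5/11)*(-93) = -19530/11 + 465*√5/11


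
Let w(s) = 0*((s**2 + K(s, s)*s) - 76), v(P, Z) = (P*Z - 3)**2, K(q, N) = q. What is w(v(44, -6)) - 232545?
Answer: -232545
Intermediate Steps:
v(P, Z) = (-3 + P*Z)**2
w(s) = 0 (w(s) = 0*((s**2 + s*s) - 76) = 0*((s**2 + s**2) - 76) = 0*(2*s**2 - 76) = 0*(-76 + 2*s**2) = 0)
w(v(44, -6)) - 232545 = 0 - 232545 = -232545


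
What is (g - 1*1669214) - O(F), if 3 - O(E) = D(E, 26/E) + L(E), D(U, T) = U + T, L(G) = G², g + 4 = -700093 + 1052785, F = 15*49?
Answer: -570043189/735 ≈ -7.7557e+5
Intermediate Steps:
F = 735
g = 352688 (g = -4 + (-700093 + 1052785) = -4 + 352692 = 352688)
D(U, T) = T + U
O(E) = 3 - E - E² - 26/E (O(E) = 3 - ((26/E + E) + E²) = 3 - ((E + 26/E) + E²) = 3 - (E + E² + 26/E) = 3 + (-E - E² - 26/E) = 3 - E - E² - 26/E)
(g - 1*1669214) - O(F) = (352688 - 1*1669214) - (3 - 1*735 - 1*735² - 26/735) = (352688 - 1669214) - (3 - 735 - 1*540225 - 26*1/735) = -1316526 - (3 - 735 - 540225 - 26/735) = -1316526 - 1*(-397603421/735) = -1316526 + 397603421/735 = -570043189/735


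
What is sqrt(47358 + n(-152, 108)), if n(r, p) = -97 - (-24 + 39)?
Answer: sqrt(47246) ≈ 217.36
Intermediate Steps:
n(r, p) = -112 (n(r, p) = -97 - 1*15 = -97 - 15 = -112)
sqrt(47358 + n(-152, 108)) = sqrt(47358 - 112) = sqrt(47246)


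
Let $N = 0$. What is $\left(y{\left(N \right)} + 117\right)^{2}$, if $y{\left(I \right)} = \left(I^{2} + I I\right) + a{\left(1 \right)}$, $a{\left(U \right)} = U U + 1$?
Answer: $14161$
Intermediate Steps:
$a{\left(U \right)} = 1 + U^{2}$ ($a{\left(U \right)} = U^{2} + 1 = 1 + U^{2}$)
$y{\left(I \right)} = 2 + 2 I^{2}$ ($y{\left(I \right)} = \left(I^{2} + I I\right) + \left(1 + 1^{2}\right) = \left(I^{2} + I^{2}\right) + \left(1 + 1\right) = 2 I^{2} + 2 = 2 + 2 I^{2}$)
$\left(y{\left(N \right)} + 117\right)^{2} = \left(\left(2 + 2 \cdot 0^{2}\right) + 117\right)^{2} = \left(\left(2 + 2 \cdot 0\right) + 117\right)^{2} = \left(\left(2 + 0\right) + 117\right)^{2} = \left(2 + 117\right)^{2} = 119^{2} = 14161$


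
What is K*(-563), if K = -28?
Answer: 15764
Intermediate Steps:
K*(-563) = -28*(-563) = 15764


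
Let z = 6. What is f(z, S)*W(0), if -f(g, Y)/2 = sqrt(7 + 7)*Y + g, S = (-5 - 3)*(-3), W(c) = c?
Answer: 0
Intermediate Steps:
S = 24 (S = -8*(-3) = 24)
f(g, Y) = -2*g - 2*Y*sqrt(14) (f(g, Y) = -2*(sqrt(7 + 7)*Y + g) = -2*(sqrt(14)*Y + g) = -2*(Y*sqrt(14) + g) = -2*(g + Y*sqrt(14)) = -2*g - 2*Y*sqrt(14))
f(z, S)*W(0) = (-2*6 - 2*24*sqrt(14))*0 = (-12 - 48*sqrt(14))*0 = 0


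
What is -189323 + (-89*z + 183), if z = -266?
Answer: -165466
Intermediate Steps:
-189323 + (-89*z + 183) = -189323 + (-89*(-266) + 183) = -189323 + (23674 + 183) = -189323 + 23857 = -165466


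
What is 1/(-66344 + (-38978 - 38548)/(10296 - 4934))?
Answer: -2681/177907027 ≈ -1.5070e-5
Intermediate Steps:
1/(-66344 + (-38978 - 38548)/(10296 - 4934)) = 1/(-66344 - 77526/5362) = 1/(-66344 - 77526*1/5362) = 1/(-66344 - 38763/2681) = 1/(-177907027/2681) = -2681/177907027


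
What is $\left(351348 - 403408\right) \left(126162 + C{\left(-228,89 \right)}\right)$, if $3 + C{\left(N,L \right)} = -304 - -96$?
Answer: $-6557009060$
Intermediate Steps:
$C{\left(N,L \right)} = -211$ ($C{\left(N,L \right)} = -3 - 208 = -211$)
$\left(351348 - 403408\right) \left(126162 + C{\left(-228,89 \right)}\right) = \left(351348 - 403408\right) \left(126162 - 211\right) = \left(-52060\right) 125951 = -6557009060$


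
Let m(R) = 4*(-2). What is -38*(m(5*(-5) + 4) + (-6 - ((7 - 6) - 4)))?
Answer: 418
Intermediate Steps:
m(R) = -8
-38*(m(5*(-5) + 4) + (-6 - ((7 - 6) - 4))) = -38*(-8 + (-6 - ((7 - 6) - 4))) = -38*(-8 + (-6 - (1 - 4))) = -38*(-8 + (-6 - 1*(-3))) = -38*(-8 + (-6 + 3)) = -38*(-8 - 3) = -38*(-11) = 418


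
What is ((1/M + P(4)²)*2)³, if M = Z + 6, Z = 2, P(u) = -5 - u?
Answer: 273359449/64 ≈ 4.2712e+6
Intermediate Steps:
M = 8 (M = 2 + 6 = 8)
((1/M + P(4)²)*2)³ = ((1/8 + (-5 - 1*4)²)*2)³ = ((1*(⅛) + (-5 - 4)²)*2)³ = ((⅛ + (-9)²)*2)³ = ((⅛ + 81)*2)³ = ((649/8)*2)³ = (649/4)³ = 273359449/64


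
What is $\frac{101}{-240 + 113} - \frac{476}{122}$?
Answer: $- \frac{36387}{7747} \approx -4.6969$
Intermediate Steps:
$\frac{101}{-240 + 113} - \frac{476}{122} = \frac{101}{-127} - \frac{238}{61} = 101 \left(- \frac{1}{127}\right) - \frac{238}{61} = - \frac{101}{127} - \frac{238}{61} = - \frac{36387}{7747}$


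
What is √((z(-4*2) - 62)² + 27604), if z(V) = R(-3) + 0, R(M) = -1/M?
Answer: √282661/3 ≈ 177.22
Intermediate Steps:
z(V) = ⅓ (z(V) = -1/(-3) + 0 = -1*(-⅓) + 0 = ⅓ + 0 = ⅓)
√((z(-4*2) - 62)² + 27604) = √((⅓ - 62)² + 27604) = √((-185/3)² + 27604) = √(34225/9 + 27604) = √(282661/9) = √282661/3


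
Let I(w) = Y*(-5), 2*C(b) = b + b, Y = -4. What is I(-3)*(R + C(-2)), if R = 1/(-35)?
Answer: -284/7 ≈ -40.571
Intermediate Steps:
R = -1/35 ≈ -0.028571
C(b) = b (C(b) = (b + b)/2 = (2*b)/2 = b)
I(w) = 20 (I(w) = -4*(-5) = 20)
I(-3)*(R + C(-2)) = 20*(-1/35 - 2) = 20*(-71/35) = -284/7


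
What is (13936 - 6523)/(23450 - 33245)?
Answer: -2471/3265 ≈ -0.75681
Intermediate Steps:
(13936 - 6523)/(23450 - 33245) = 7413/(-9795) = 7413*(-1/9795) = -2471/3265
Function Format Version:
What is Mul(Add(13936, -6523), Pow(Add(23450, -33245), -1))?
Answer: Rational(-2471, 3265) ≈ -0.75681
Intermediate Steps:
Mul(Add(13936, -6523), Pow(Add(23450, -33245), -1)) = Mul(7413, Pow(-9795, -1)) = Mul(7413, Rational(-1, 9795)) = Rational(-2471, 3265)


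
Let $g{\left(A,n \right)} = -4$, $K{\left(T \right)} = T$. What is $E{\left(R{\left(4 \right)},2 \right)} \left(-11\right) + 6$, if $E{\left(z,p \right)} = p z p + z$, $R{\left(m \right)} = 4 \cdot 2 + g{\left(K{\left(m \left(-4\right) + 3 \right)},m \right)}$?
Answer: $-214$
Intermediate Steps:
$R{\left(m \right)} = 4$ ($R{\left(m \right)} = 4 \cdot 2 - 4 = 8 - 4 = 4$)
$E{\left(z,p \right)} = z + z p^{2}$ ($E{\left(z,p \right)} = z p^{2} + z = z + z p^{2}$)
$E{\left(R{\left(4 \right)},2 \right)} \left(-11\right) + 6 = 4 \left(1 + 2^{2}\right) \left(-11\right) + 6 = 4 \left(1 + 4\right) \left(-11\right) + 6 = 4 \cdot 5 \left(-11\right) + 6 = 20 \left(-11\right) + 6 = -220 + 6 = -214$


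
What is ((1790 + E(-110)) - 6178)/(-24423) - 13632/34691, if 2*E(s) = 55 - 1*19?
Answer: -181334666/847258293 ≈ -0.21403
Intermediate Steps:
E(s) = 18 (E(s) = (55 - 1*19)/2 = (55 - 19)/2 = (½)*36 = 18)
((1790 + E(-110)) - 6178)/(-24423) - 13632/34691 = ((1790 + 18) - 6178)/(-24423) - 13632/34691 = (1808 - 6178)*(-1/24423) - 13632*1/34691 = -4370*(-1/24423) - 13632/34691 = 4370/24423 - 13632/34691 = -181334666/847258293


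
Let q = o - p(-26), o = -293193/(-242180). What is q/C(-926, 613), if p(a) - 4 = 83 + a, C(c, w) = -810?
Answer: 14479787/196165800 ≈ 0.073814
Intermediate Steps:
p(a) = 87 + a (p(a) = 4 + (83 + a) = 87 + a)
o = 293193/242180 (o = -293193*(-1/242180) = 293193/242180 ≈ 1.2106)
q = -14479787/242180 (q = 293193/242180 - (87 - 26) = 293193/242180 - 1*61 = 293193/242180 - 61 = -14479787/242180 ≈ -59.789)
q/C(-926, 613) = -14479787/242180/(-810) = -14479787/242180*(-1/810) = 14479787/196165800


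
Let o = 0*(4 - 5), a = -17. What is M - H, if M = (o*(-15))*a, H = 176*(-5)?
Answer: 880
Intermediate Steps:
o = 0 (o = 0*(-1) = 0)
H = -880
M = 0 (M = (0*(-15))*(-17) = 0*(-17) = 0)
M - H = 0 - 1*(-880) = 0 + 880 = 880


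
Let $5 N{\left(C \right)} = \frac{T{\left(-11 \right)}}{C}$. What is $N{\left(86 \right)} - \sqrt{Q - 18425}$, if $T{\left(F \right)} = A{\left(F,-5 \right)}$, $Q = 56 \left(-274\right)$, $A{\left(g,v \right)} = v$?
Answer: $- \frac{1}{86} - i \sqrt{33769} \approx -0.011628 - 183.76 i$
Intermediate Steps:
$Q = -15344$
$T{\left(F \right)} = -5$
$N{\left(C \right)} = - \frac{1}{C}$ ($N{\left(C \right)} = \frac{\left(-5\right) \frac{1}{C}}{5} = - \frac{1}{C}$)
$N{\left(86 \right)} - \sqrt{Q - 18425} = - \frac{1}{86} - \sqrt{-15344 - 18425} = \left(-1\right) \frac{1}{86} - \sqrt{-33769} = - \frac{1}{86} - i \sqrt{33769}$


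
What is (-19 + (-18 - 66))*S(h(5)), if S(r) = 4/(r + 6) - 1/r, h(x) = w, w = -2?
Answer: -309/2 ≈ -154.50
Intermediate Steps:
h(x) = -2
S(r) = -1/r + 4/(6 + r) (S(r) = 4/(6 + r) - 1/r = -1/r + 4/(6 + r))
(-19 + (-18 - 66))*S(h(5)) = (-19 + (-18 - 66))*(3*(-2 - 2)/(-2*(6 - 2))) = (-19 - 84)*(3*(-½)*(-4)/4) = -309*(-1)*(-4)/(2*4) = -103*3/2 = -309/2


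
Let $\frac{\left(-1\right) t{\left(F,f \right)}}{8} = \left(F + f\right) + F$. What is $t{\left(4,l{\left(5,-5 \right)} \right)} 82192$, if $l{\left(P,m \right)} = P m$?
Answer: $11178112$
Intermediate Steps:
$t{\left(F,f \right)} = - 16 F - 8 f$ ($t{\left(F,f \right)} = - 8 \left(\left(F + f\right) + F\right) = - 8 \left(f + 2 F\right) = - 16 F - 8 f$)
$t{\left(4,l{\left(5,-5 \right)} \right)} 82192 = \left(\left(-16\right) 4 - 8 \cdot 5 \left(-5\right)\right) 82192 = \left(-64 - -200\right) 82192 = \left(-64 + 200\right) 82192 = 136 \cdot 82192 = 11178112$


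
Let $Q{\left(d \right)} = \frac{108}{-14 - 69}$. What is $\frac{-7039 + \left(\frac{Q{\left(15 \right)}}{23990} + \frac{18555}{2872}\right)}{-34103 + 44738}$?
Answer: $- \frac{20108281400093}{30408869476200} \approx -0.66126$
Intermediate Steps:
$Q{\left(d \right)} = - \frac{108}{83}$ ($Q{\left(d \right)} = \frac{108}{-14 - 69} = \frac{108}{-83} = 108 \left(- \frac{1}{83}\right) = - \frac{108}{83}$)
$\frac{-7039 + \left(\frac{Q{\left(15 \right)}}{23990} + \frac{18555}{2872}\right)}{-34103 + 44738} = \frac{-7039 + \left(- \frac{108}{83 \cdot 23990} + \frac{18555}{2872}\right)}{-34103 + 44738} = \frac{-7039 + \left(\left(- \frac{108}{83}\right) \frac{1}{23990} + 18555 \cdot \frac{1}{2872}\right)}{10635} = \left(-7039 + \left(- \frac{54}{995585} + \frac{18555}{2872}\right)\right) \frac{1}{10635} = \left(-7039 + \frac{18472924587}{2859320120}\right) \frac{1}{10635} = \left(- \frac{20108281400093}{2859320120}\right) \frac{1}{10635} = - \frac{20108281400093}{30408869476200}$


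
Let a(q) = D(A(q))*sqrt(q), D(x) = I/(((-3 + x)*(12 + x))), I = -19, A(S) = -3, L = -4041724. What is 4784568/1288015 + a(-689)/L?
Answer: 4784568/1288015 - 19*I*sqrt(689)/218253096 ≈ 3.7147 - 2.2851e-6*I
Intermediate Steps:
D(x) = -19/((-3 + x)*(12 + x)) (D(x) = -19*1/((-3 + x)*(12 + x)) = -19/((-3 + x)*(12 + x)))
a(q) = 19*sqrt(q)/54 (a(q) = (-19/(-36 + (-3)**2 + 9*(-3)))*sqrt(q) = (-19/(-36 + 9 - 27))*sqrt(q) = (-19/(-54))*sqrt(q) = (-19*(-1/54))*sqrt(q) = 19*sqrt(q)/54)
4784568/1288015 + a(-689)/L = 4784568/1288015 + (19*sqrt(-689)/54)/(-4041724) = 4784568*(1/1288015) + (19*(I*sqrt(689))/54)*(-1/4041724) = 4784568/1288015 + (19*I*sqrt(689)/54)*(-1/4041724) = 4784568/1288015 - 19*I*sqrt(689)/218253096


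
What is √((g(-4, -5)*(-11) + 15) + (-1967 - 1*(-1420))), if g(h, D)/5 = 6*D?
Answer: √1118 ≈ 33.437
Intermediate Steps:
g(h, D) = 30*D (g(h, D) = 5*(6*D) = 30*D)
√((g(-4, -5)*(-11) + 15) + (-1967 - 1*(-1420))) = √(((30*(-5))*(-11) + 15) + (-1967 - 1*(-1420))) = √((-150*(-11) + 15) + (-1967 + 1420)) = √((1650 + 15) - 547) = √(1665 - 547) = √1118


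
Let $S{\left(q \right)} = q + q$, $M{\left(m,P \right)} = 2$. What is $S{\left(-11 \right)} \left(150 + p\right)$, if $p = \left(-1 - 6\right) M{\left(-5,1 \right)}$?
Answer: $-2992$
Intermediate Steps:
$p = -14$ ($p = \left(-1 - 6\right) 2 = \left(-7\right) 2 = -14$)
$S{\left(q \right)} = 2 q$
$S{\left(-11 \right)} \left(150 + p\right) = 2 \left(-11\right) \left(150 - 14\right) = \left(-22\right) 136 = -2992$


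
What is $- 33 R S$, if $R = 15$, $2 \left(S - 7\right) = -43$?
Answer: $\frac{14355}{2} \approx 7177.5$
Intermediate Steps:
$S = - \frac{29}{2}$ ($S = 7 + \frac{1}{2} \left(-43\right) = 7 - \frac{43}{2} = - \frac{29}{2} \approx -14.5$)
$- 33 R S = \left(-33\right) 15 \left(- \frac{29}{2}\right) = \left(-495\right) \left(- \frac{29}{2}\right) = \frac{14355}{2}$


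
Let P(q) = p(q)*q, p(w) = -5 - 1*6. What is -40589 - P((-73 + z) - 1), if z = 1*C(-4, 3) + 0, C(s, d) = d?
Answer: -41370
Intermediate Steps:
p(w) = -11 (p(w) = -5 - 6 = -11)
z = 3 (z = 1*3 + 0 = 3 + 0 = 3)
P(q) = -11*q
-40589 - P((-73 + z) - 1) = -40589 - (-11)*((-73 + 3) - 1) = -40589 - (-11)*(-70 - 1) = -40589 - (-11)*(-71) = -40589 - 1*781 = -40589 - 781 = -41370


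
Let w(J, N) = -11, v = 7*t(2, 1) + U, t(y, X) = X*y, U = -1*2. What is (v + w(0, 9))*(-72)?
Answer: -72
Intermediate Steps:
U = -2
v = 12 (v = 7*(1*2) - 2 = 7*2 - 2 = 14 - 2 = 12)
(v + w(0, 9))*(-72) = (12 - 11)*(-72) = 1*(-72) = -72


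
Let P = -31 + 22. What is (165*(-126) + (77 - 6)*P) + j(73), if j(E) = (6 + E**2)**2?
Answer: 28440796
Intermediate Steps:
P = -9
(165*(-126) + (77 - 6)*P) + j(73) = (165*(-126) + (77 - 6)*(-9)) + (6 + 73**2)**2 = (-20790 + 71*(-9)) + (6 + 5329)**2 = (-20790 - 639) + 5335**2 = -21429 + 28462225 = 28440796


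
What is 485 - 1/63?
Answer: 30554/63 ≈ 484.98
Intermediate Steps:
485 - 1/63 = 30554/63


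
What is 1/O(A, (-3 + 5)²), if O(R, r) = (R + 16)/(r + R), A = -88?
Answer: 7/6 ≈ 1.1667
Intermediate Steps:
O(R, r) = (16 + R)/(R + r)
1/O(A, (-3 + 5)²) = 1/((16 - 88)/(-88 + (-3 + 5)²)) = 1/(-72/(-88 + 2²)) = 1/(-72/(-88 + 4)) = 1/(-72/(-84)) = 1/(-1/84*(-72)) = 1/(6/7) = 7/6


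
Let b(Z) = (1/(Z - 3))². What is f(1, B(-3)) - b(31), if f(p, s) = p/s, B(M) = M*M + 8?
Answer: 767/13328 ≈ 0.057548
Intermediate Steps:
b(Z) = (-3 + Z)⁻² (b(Z) = (1/(-3 + Z))² = (-3 + Z)⁻²)
B(M) = 8 + M² (B(M) = M² + 8 = 8 + M²)
f(1, B(-3)) - b(31) = 1/(8 + (-3)²) - 1/(-3 + 31)² = 1/(8 + 9) - 1/28² = 1/17 - 1*1/784 = 1*(1/17) - 1/784 = 1/17 - 1/784 = 767/13328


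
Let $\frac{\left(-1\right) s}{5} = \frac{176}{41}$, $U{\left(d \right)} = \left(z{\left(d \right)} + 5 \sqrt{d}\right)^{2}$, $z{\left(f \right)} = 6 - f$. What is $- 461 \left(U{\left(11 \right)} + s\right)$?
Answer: $- \frac{5264620}{41} + 23050 \sqrt{11} \approx -51957.0$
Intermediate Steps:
$U{\left(d \right)} = \left(6 - d + 5 \sqrt{d}\right)^{2}$ ($U{\left(d \right)} = \left(\left(6 - d\right) + 5 \sqrt{d}\right)^{2} = \left(6 - d + 5 \sqrt{d}\right)^{2}$)
$s = - \frac{880}{41}$ ($s = - 5 \cdot \frac{176}{41} = - 5 \cdot 176 \cdot \frac{1}{41} = \left(-5\right) \frac{176}{41} = - \frac{880}{41} \approx -21.463$)
$- 461 \left(U{\left(11 \right)} + s\right) = - 461 \left(\left(6 - 11 + 5 \sqrt{11}\right)^{2} - \frac{880}{41}\right) = - 461 \left(\left(-5 + 5 \sqrt{11}\right)^{2} - \frac{880}{41}\right) = - 461 \left(- \frac{880}{41} + \left(-5 + 5 \sqrt{11}\right)^{2}\right) = \frac{405680}{41} - 461 \left(-5 + 5 \sqrt{11}\right)^{2}$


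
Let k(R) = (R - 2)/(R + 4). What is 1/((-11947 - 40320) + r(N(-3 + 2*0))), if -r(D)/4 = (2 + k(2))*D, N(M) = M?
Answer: -1/52243 ≈ -1.9141e-5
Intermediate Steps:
k(R) = (-2 + R)/(4 + R)
r(D) = -8*D (r(D) = -4*(2 + (-2 + 2)/(4 + 2))*D = -4*(2 + 0/6)*D = -4*(2 + (1/6)*0)*D = -4*(2 + 0)*D = -8*D)
1/((-11947 - 40320) + r(N(-3 + 2*0))) = 1/((-11947 - 40320) - 8*(-3 + 2*0)) = 1/(-52267 - 8*(-3 + 0)) = 1/(-52267 - 8*(-3)) = 1/(-52267 + 24) = 1/(-52243) = -1/52243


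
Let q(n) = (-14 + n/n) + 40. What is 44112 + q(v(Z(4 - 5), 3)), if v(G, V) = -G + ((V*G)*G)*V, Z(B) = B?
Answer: 44139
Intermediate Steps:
v(G, V) = -G + G**2*V**2 (v(G, V) = -G + ((G*V)*G)*V = -G + (V*G**2)*V = -G + G**2*V**2)
q(n) = 27 (q(n) = (-14 + 1) + 40 = -13 + 40 = 27)
44112 + q(v(Z(4 - 5), 3)) = 44112 + 27 = 44139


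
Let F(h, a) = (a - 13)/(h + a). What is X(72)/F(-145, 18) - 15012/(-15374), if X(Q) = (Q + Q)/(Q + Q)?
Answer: -938719/38435 ≈ -24.424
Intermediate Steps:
F(h, a) = (-13 + a)/(a + h)
X(Q) = 1 (X(Q) = (2*Q)/((2*Q)) = (2*Q)*(1/(2*Q)) = 1)
X(72)/F(-145, 18) - 15012/(-15374) = 1/((-13 + 18)/(18 - 145)) - 15012/(-15374) = 1/(5/(-127)) - 15012*(-1/15374) = 1/(-1/127*5) + 7506/7687 = 1/(-5/127) + 7506/7687 = 1*(-127/5) + 7506/7687 = -127/5 + 7506/7687 = -938719/38435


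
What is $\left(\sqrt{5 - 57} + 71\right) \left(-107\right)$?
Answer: $-7597 - 214 i \sqrt{13} \approx -7597.0 - 771.59 i$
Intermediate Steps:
$\left(\sqrt{5 - 57} + 71\right) \left(-107\right) = \left(\sqrt{-52} + 71\right) \left(-107\right) = \left(2 i \sqrt{13} + 71\right) \left(-107\right) = \left(71 + 2 i \sqrt{13}\right) \left(-107\right) = -7597 - 214 i \sqrt{13}$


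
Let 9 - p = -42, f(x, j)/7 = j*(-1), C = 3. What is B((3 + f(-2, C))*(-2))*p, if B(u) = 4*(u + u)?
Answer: 14688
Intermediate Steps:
f(x, j) = -7*j (f(x, j) = 7*(j*(-1)) = 7*(-j) = -7*j)
B(u) = 8*u (B(u) = 4*(2*u) = 8*u)
p = 51 (p = 9 - 1*(-42) = 9 + 42 = 51)
B((3 + f(-2, C))*(-2))*p = (8*((3 - 7*3)*(-2)))*51 = (8*((3 - 21)*(-2)))*51 = (8*(-18*(-2)))*51 = (8*36)*51 = 288*51 = 14688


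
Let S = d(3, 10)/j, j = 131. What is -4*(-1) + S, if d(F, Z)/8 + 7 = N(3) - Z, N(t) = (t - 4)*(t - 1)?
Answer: 372/131 ≈ 2.8397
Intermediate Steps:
N(t) = (-1 + t)*(-4 + t) (N(t) = (-4 + t)*(-1 + t) = (-1 + t)*(-4 + t))
d(F, Z) = -72 - 8*Z (d(F, Z) = -56 + 8*((4 + 3² - 5*3) - Z) = -56 + 8*((4 + 9 - 15) - Z) = -56 + 8*(-2 - Z) = -56 + (-16 - 8*Z) = -72 - 8*Z)
S = -152/131 (S = (-72 - 8*10)/131 = (-72 - 80)*(1/131) = -152*1/131 = -152/131 ≈ -1.1603)
-4*(-1) + S = -4*(-1) - 152/131 = 4 - 152/131 = 372/131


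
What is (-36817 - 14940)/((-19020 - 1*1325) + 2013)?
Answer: 51757/18332 ≈ 2.8233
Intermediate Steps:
(-36817 - 14940)/((-19020 - 1*1325) + 2013) = -51757/((-19020 - 1325) + 2013) = -51757/(-20345 + 2013) = -51757/(-18332) = -51757*(-1/18332) = 51757/18332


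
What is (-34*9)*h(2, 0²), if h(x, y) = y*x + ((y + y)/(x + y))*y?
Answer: 0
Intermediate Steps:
h(x, y) = x*y + 2*y²/(x + y) (h(x, y) = x*y + ((2*y)/(x + y))*y = x*y + (2*y/(x + y))*y = x*y + 2*y²/(x + y))
(-34*9)*h(2, 0²) = (-34*9)*(0²*(2² + 2*0² + 2*0²)/(2 + 0²)) = -0*(4 + 2*0 + 2*0)/(2 + 0) = -0*(4 + 0 + 0)/2 = -0*4/2 = -306*0 = 0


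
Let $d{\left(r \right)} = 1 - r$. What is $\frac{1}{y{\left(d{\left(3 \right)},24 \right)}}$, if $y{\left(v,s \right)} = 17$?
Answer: $\frac{1}{17} \approx 0.058824$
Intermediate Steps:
$\frac{1}{y{\left(d{\left(3 \right)},24 \right)}} = \frac{1}{17}$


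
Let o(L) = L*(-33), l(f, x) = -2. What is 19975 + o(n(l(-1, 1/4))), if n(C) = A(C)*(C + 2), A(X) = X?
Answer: 19975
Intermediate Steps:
n(C) = C*(2 + C) (n(C) = C*(C + 2) = C*(2 + C))
o(L) = -33*L
19975 + o(n(l(-1, 1/4))) = 19975 - (-66)*(2 - 2) = 19975 - (-66)*0 = 19975 - 33*0 = 19975 + 0 = 19975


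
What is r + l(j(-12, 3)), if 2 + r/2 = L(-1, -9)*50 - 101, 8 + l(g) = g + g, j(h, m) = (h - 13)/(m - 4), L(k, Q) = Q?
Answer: -1064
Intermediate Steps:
j(h, m) = (-13 + h)/(-4 + m)
l(g) = -8 + 2*g (l(g) = -8 + (g + g) = -8 + 2*g)
r = -1106 (r = -4 + 2*(-9*50 - 101) = -4 + 2*(-450 - 101) = -4 + 2*(-551) = -4 - 1102 = -1106)
r + l(j(-12, 3)) = -1106 + (-8 + 2*((-13 - 12)/(-4 + 3))) = -1106 + (-8 + 2*(-25/(-1))) = -1106 + (-8 + 2*(-1*(-25))) = -1106 + (-8 + 2*25) = -1106 + (-8 + 50) = -1106 + 42 = -1064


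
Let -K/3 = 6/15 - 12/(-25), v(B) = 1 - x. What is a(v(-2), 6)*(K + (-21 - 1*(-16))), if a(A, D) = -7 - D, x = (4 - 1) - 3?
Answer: 2483/25 ≈ 99.320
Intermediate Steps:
x = 0 (x = 3 - 3 = 0)
v(B) = 1 (v(B) = 1 - 1*0 = 1 + 0 = 1)
K = -66/25 (K = -3*(6/15 - 12/(-25)) = -3*(6*(1/15) - 12*(-1/25)) = -3*(⅖ + 12/25) = -3*22/25 = -66/25 ≈ -2.6400)
a(v(-2), 6)*(K + (-21 - 1*(-16))) = (-7 - 1*6)*(-66/25 + (-21 - 1*(-16))) = (-7 - 6)*(-66/25 + (-21 + 16)) = -13*(-66/25 - 5) = -13*(-191/25) = 2483/25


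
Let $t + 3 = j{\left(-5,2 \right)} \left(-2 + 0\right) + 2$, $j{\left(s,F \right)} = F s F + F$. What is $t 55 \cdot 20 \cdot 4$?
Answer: $154000$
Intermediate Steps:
$j{\left(s,F \right)} = F + s F^{2}$ ($j{\left(s,F \right)} = s F^{2} + F = F + s F^{2}$)
$t = 35$ ($t = -3 + \left(2 \left(1 + 2 \left(-5\right)\right) \left(-2 + 0\right) + 2\right) = -3 + \left(2 \left(1 - 10\right) \left(-2\right) + 2\right) = -3 + \left(2 \left(-9\right) \left(-2\right) + 2\right) = -3 + \left(\left(-18\right) \left(-2\right) + 2\right) = -3 + \left(36 + 2\right) = -3 + 38 = 35$)
$t 55 \cdot 20 \cdot 4 = 35 \cdot 55 \cdot 20 \cdot 4 = 1925 \cdot 80 = 154000$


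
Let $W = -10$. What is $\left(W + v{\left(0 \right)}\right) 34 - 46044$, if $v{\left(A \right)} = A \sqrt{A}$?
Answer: $-46384$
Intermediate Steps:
$v{\left(A \right)} = A^{\frac{3}{2}}$
$\left(W + v{\left(0 \right)}\right) 34 - 46044 = \left(-10 + 0^{\frac{3}{2}}\right) 34 - 46044 = \left(-10 + 0\right) 34 - 46044 = \left(-10\right) 34 - 46044 = -340 - 46044 = -46384$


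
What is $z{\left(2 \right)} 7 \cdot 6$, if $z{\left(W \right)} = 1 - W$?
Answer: $-42$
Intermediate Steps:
$z{\left(2 \right)} 7 \cdot 6 = \left(1 - 2\right) 7 \cdot 6 = \left(-1\right) 7 \cdot 6 = \left(-7\right) 6 = -42$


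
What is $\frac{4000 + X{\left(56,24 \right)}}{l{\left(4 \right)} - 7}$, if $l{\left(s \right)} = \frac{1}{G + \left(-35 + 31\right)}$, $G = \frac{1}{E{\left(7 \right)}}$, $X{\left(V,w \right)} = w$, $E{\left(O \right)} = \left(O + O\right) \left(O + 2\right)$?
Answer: $- \frac{2024072}{3647} \approx -555.0$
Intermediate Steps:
$E{\left(O \right)} = 2 O \left(2 + O\right)$
$G = \frac{1}{126}$ ($G = \frac{1}{2 \cdot 7 \left(2 + 7\right)} = \frac{1}{2 \cdot 7 \cdot 9} = \frac{1}{126} \approx 0.0079365$)
$l{\left(s \right)} = - \frac{126}{503}$ ($l{\left(s \right)} = \frac{1}{\frac{1}{126} + \left(-35 + 31\right)} = \frac{1}{\frac{1}{126} - 4} = \frac{1}{- \frac{503}{126}} = - \frac{126}{503}$)
$\frac{4000 + X{\left(56,24 \right)}}{l{\left(4 \right)} - 7} = \frac{4000 + 24}{- \frac{126}{503} - 7} = \frac{4024}{- \frac{3647}{503}} = 4024 \left(- \frac{503}{3647}\right) = - \frac{2024072}{3647}$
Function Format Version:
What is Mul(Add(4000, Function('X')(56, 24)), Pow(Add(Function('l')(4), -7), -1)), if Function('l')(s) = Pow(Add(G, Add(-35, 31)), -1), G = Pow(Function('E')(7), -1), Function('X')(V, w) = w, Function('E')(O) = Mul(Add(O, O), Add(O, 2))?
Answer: Rational(-2024072, 3647) ≈ -555.00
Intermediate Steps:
Function('E')(O) = Mul(2, O, Add(2, O)) (Function('E')(O) = Mul(Mul(2, O), Add(2, O)) = Mul(2, O, Add(2, O)))
G = Rational(1, 126) (G = Pow(Mul(2, 7, Add(2, 7)), -1) = Pow(Mul(2, 7, 9), -1) = Pow(126, -1) = Rational(1, 126) ≈ 0.0079365)
Function('l')(s) = Rational(-126, 503) (Function('l')(s) = Pow(Add(Rational(1, 126), Add(-35, 31)), -1) = Pow(Add(Rational(1, 126), -4), -1) = Pow(Rational(-503, 126), -1) = Rational(-126, 503))
Mul(Add(4000, Function('X')(56, 24)), Pow(Add(Function('l')(4), -7), -1)) = Mul(Add(4000, 24), Pow(Add(Rational(-126, 503), -7), -1)) = Mul(4024, Pow(Rational(-3647, 503), -1)) = Mul(4024, Rational(-503, 3647)) = Rational(-2024072, 3647)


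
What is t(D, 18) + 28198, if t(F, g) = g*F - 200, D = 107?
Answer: 29924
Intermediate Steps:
t(F, g) = -200 + F*g (t(F, g) = F*g - 200 = -200 + F*g)
t(D, 18) + 28198 = (-200 + 107*18) + 28198 = (-200 + 1926) + 28198 = 1726 + 28198 = 29924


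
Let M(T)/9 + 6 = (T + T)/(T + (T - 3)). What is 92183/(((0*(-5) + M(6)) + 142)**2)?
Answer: 92183/10000 ≈ 9.2183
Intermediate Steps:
M(T) = -54 + 18*T/(-3 + 2*T) (M(T) = -54 + 9*((T + T)/(T + (T - 3))) = -54 + 9*((2*T)/(T + (-3 + T))) = -54 + 9*((2*T)/(-3 + 2*T)) = -54 + 9*(2*T/(-3 + 2*T)) = -54 + 18*T/(-3 + 2*T))
92183/(((0*(-5) + M(6)) + 142)**2) = 92183/(((0*(-5) + 18*(9 - 5*6)/(-3 + 2*6)) + 142)**2) = 92183/(((0 + 18*(9 - 30)/(-3 + 12)) + 142)**2) = 92183/(((0 + 18*(-21)/9) + 142)**2) = 92183/(((0 + 18*(1/9)*(-21)) + 142)**2) = 92183/(((0 - 42) + 142)**2) = 92183/((-42 + 142)**2) = 92183/(100**2) = 92183/10000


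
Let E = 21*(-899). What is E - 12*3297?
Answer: -58443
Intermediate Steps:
E = -18879
E - 12*3297 = -18879 - 12*3297 = -18879 - 1*39564 = -18879 - 39564 = -58443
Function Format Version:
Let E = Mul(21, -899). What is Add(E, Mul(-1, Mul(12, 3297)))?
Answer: -58443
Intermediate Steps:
E = -18879
Add(E, Mul(-1, Mul(12, 3297))) = Add(-18879, Mul(-1, Mul(12, 3297))) = Add(-18879, Mul(-1, 39564)) = Add(-18879, -39564) = -58443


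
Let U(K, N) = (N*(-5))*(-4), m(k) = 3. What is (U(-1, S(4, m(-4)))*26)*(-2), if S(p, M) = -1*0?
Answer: 0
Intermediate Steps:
S(p, M) = 0
U(K, N) = 20*N (U(K, N) = -5*N*(-4) = 20*N)
(U(-1, S(4, m(-4)))*26)*(-2) = ((20*0)*26)*(-2) = (0*26)*(-2) = 0*(-2) = 0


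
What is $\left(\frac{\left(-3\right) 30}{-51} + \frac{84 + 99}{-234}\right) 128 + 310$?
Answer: $\frac{288922}{663} \approx 435.78$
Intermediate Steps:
$\left(\frac{\left(-3\right) 30}{-51} + \frac{84 + 99}{-234}\right) 128 + 310 = \left(\left(-90\right) \left(- \frac{1}{51}\right) + 183 \left(- \frac{1}{234}\right)\right) 128 + 310 = \left(\frac{30}{17} - \frac{61}{78}\right) 128 + 310 = \frac{1303}{1326} \cdot 128 + 310 = \frac{83392}{663} + 310 = \frac{288922}{663}$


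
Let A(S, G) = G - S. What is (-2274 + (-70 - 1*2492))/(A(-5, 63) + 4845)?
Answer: -4836/4913 ≈ -0.98433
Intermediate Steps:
(-2274 + (-70 - 1*2492))/(A(-5, 63) + 4845) = (-2274 + (-70 - 1*2492))/((63 - 1*(-5)) + 4845) = (-2274 + (-70 - 2492))/((63 + 5) + 4845) = (-2274 - 2562)/(68 + 4845) = -4836/4913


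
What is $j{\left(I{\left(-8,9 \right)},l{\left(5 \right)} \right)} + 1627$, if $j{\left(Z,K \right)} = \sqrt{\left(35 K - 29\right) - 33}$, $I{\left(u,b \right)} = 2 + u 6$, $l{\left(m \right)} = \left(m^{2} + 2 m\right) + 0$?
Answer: $1627 + \sqrt{1163} \approx 1661.1$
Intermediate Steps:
$l{\left(m \right)} = m^{2} + 2 m$
$I{\left(u,b \right)} = 2 + 6 u$
$j{\left(Z,K \right)} = \sqrt{-62 + 35 K}$ ($j{\left(Z,K \right)} = \sqrt{\left(-29 + 35 K\right) - 33} = \sqrt{-62 + 35 K}$)
$j{\left(I{\left(-8,9 \right)},l{\left(5 \right)} \right)} + 1627 = \sqrt{-62 + 35 \cdot 5 \left(2 + 5\right)} + 1627 = \sqrt{-62 + 35 \cdot 5 \cdot 7} + 1627 = \sqrt{-62 + 35 \cdot 35} + 1627 = \sqrt{-62 + 1225} + 1627 = \sqrt{1163} + 1627 = 1627 + \sqrt{1163}$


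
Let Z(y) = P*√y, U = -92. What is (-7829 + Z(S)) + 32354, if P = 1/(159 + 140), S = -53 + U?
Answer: 24525 + I*√145/299 ≈ 24525.0 + 0.040273*I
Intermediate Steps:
S = -145 (S = -53 - 92 = -145)
P = 1/299 ≈ 0.0033445
Z(y) = √y/299
(-7829 + Z(S)) + 32354 = (-7829 + √(-145)/299) + 32354 = (-7829 + (I*√145)/299) + 32354 = (-7829 + I*√145/299) + 32354 = 24525 + I*√145/299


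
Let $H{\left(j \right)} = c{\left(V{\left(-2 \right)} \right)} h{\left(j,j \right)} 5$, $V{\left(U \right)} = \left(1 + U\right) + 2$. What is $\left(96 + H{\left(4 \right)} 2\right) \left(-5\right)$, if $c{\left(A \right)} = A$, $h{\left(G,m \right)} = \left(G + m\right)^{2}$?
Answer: $-3680$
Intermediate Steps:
$V{\left(U \right)} = 3 + U$
$H{\left(j \right)} = 20 j^{2}$ ($H{\left(j \right)} = \left(3 - 2\right) \left(j + j\right)^{2} \cdot 5 = 1 \left(2 j\right)^{2} \cdot 5 = 1 \cdot 4 j^{2} \cdot 5 = 4 j^{2} \cdot 5 = 20 j^{2}$)
$\left(96 + H{\left(4 \right)} 2\right) \left(-5\right) = \left(96 + 20 \cdot 4^{2} \cdot 2\right) \left(-5\right) = \left(96 + 20 \cdot 16 \cdot 2\right) \left(-5\right) = \left(96 + 320 \cdot 2\right) \left(-5\right) = \left(96 + 640\right) \left(-5\right) = 736 \left(-5\right) = -3680$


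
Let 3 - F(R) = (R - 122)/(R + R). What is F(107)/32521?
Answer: 657/6959494 ≈ 9.4403e-5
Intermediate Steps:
F(R) = 3 - (-122 + R)/(2*R) (F(R) = 3 - (R - 122)/(R + R) = 3 - (-122 + R)/(2*R))
F(107)/32521 = (5/2 + 61/107)/32521 = (5/2 + 61*(1/107))*(1/32521) = (5/2 + 61/107)*(1/32521) = (657/214)*(1/32521) = 657/6959494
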